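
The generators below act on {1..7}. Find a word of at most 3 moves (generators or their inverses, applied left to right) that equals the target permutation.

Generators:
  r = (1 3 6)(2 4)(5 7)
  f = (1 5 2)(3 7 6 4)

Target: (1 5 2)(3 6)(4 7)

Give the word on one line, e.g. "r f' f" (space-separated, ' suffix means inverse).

  after f': (1 2 5)(3 4 6 7)
  after f': (1 5 2)(3 6)(4 7)

f' f'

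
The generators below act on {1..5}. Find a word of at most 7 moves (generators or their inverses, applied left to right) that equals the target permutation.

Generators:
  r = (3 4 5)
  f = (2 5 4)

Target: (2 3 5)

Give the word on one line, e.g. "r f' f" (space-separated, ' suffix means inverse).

f' f' r f f

  after f': (2 4 5)
  after f': (2 5 4)
  after r: (2 3 4)
  after f: (2 3)(4 5)
  after f: (2 3 5)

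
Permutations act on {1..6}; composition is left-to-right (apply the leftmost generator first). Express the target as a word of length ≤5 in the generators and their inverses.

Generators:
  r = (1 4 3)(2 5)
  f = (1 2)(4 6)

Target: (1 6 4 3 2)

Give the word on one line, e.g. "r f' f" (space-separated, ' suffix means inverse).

r' r' f

  after r': (1 3 4)(2 5)
  after r': (1 4 3)
  after f: (1 6 4 3 2)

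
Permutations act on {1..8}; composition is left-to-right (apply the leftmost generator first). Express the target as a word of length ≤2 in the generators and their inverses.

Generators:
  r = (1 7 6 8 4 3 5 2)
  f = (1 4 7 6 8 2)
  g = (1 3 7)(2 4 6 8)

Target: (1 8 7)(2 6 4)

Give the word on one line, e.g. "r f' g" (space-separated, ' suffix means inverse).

f' f'

  after f': (1 2 8 6 7 4)
  after f': (1 8 7)(2 6 4)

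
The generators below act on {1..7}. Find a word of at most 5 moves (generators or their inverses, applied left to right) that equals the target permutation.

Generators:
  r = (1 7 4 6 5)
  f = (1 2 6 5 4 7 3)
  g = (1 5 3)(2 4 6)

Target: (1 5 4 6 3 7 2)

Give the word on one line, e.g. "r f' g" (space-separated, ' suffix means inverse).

  after r: (1 7 4 6 5)
  after r: (1 4 5 7 6)
  after f': (1 5 4 6 3 7 2)

r r f'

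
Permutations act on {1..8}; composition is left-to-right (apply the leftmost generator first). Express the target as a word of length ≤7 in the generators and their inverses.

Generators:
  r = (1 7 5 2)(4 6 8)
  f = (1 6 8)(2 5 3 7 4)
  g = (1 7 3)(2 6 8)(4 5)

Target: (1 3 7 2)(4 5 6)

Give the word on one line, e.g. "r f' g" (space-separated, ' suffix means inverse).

  after g': (1 3 7)(2 8 6)(4 5)
  after f': (1 5 7 8)(2 6 4)
  after r': (1 7 6 8 2 4 5)
  after f': (1 3 5 8 4 2 7)
  after r': (1 3 7 2)(4 5 6)

g' f' r' f' r'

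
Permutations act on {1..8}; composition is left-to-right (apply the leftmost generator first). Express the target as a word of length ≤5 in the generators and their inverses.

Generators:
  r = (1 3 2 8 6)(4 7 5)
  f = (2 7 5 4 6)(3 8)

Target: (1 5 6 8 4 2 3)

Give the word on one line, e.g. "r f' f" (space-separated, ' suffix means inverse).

  after r': (1 6 8 2 3)(4 5 7)
  after f': (1 4 7 5 2 8 6 3)
  after f': (1 5 6 8 4 2 3)

r' f' f'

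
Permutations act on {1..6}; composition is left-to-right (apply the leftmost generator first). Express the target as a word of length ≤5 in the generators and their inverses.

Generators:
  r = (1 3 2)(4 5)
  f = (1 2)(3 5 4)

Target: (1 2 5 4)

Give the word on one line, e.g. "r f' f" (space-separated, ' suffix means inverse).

r' f' r'

  after r': (1 2 3)(4 5)
  after f': (2 4 3)
  after r': (1 2 5 4)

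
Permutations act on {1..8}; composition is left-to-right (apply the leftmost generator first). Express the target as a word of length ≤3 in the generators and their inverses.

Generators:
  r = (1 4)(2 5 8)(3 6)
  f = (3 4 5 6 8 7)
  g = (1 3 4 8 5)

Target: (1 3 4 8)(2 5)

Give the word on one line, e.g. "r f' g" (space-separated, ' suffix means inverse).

  after r: (1 4)(2 5 8)(3 6)
  after r: (2 8 5)
  after g: (1 3 4 8)(2 5)

r r g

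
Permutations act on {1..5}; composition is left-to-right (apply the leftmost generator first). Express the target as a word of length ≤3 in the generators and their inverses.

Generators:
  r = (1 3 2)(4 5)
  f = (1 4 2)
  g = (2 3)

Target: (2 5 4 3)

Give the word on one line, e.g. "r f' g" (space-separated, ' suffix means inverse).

f' r

  after f': (1 2 4)
  after r: (2 5 4 3)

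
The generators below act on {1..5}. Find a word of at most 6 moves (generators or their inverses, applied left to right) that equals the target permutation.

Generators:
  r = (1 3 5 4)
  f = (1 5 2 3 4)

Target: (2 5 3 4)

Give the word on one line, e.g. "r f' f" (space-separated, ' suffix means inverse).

  after f': (1 4 3 2 5)
  after r: (2 4 5 3)
  after f: (1 5 4 2)
  after r': (1 3)(2 4)
  after r': (2 5 3 4)

f' r f r' r'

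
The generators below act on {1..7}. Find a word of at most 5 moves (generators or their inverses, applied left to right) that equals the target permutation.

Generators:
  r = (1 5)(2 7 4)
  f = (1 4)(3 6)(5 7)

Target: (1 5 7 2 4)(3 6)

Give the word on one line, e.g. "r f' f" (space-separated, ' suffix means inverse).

  after f: (1 4)(3 6)(5 7)
  after r: (1 2 7)(3 6)(4 5)
  after f: (1 2 5)(4 7)
  after r: (1 7 2)
  after f': (1 5 7 2 4)(3 6)

f r f r f'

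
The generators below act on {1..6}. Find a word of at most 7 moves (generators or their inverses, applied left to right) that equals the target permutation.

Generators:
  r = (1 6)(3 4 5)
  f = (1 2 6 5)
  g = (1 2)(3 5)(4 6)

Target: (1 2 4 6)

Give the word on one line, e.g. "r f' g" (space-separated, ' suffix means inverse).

  after g: (1 2)(3 5)(4 6)
  after f': (2 5 3 6 4)
  after r: (1 6 5 4 2 3)
  after f': (1 2 3 5 4)
  after r: (1 2 4 6)

g f' r f' r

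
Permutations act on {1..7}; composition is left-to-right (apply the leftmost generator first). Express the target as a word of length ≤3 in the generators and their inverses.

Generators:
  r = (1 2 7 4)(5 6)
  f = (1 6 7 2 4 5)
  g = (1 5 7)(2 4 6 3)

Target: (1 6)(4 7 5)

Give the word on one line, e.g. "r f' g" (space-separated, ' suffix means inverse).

r' r' f'

  after r': (1 4 7 2)(5 6)
  after r': (1 7)(2 4)
  after f': (1 6)(4 7 5)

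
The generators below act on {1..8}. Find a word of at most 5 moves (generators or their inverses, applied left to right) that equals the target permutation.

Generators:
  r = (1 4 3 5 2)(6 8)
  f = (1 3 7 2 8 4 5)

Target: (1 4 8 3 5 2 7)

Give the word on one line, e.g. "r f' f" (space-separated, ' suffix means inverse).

  after f': (1 5 4 8 2 7 3)
  after r': (1 3 2 7 4 6 8 5)
  after r': (1 4 8 3 5 2 7)

f' r' r'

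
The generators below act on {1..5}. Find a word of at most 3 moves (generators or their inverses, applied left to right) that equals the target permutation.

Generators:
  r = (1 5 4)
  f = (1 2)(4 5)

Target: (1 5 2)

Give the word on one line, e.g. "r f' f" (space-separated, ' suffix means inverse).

  after r': (1 4 5)
  after f: (1 5 2)

r' f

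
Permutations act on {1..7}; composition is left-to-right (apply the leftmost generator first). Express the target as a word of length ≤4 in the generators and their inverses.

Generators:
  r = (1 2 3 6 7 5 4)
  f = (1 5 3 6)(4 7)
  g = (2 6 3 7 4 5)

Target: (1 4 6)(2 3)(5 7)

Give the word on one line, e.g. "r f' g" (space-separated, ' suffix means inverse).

r' f' f'

  after r': (1 4 5 7 6 3 2)
  after f': (1 7 3 2 6 5 4)
  after f': (1 4 6)(2 3)(5 7)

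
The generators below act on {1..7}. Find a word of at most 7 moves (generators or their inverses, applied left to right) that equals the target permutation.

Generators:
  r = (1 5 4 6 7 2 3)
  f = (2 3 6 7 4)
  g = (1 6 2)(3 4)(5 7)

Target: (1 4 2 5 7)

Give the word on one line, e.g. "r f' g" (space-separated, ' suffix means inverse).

  after r': (1 3 2 7 6 4 5)
  after f: (1 6 2 4 5)
  after f: (1 7 4 5)(3 6)
  after g: (1 5 6 4 7 3 2)
  after r: (1 4 2 5 7)

r' f f g r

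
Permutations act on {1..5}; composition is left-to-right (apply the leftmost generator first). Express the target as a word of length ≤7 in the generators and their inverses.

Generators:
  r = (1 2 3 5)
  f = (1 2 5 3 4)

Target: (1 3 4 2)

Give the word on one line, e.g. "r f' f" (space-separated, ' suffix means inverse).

  after r': (1 5 3 2)
  after f': (1 2 4 3)
  after f': (2 3 4 5)
  after r: (1 2 5 3 4)
  after r: (1 3 4 2)

r' f' f' r r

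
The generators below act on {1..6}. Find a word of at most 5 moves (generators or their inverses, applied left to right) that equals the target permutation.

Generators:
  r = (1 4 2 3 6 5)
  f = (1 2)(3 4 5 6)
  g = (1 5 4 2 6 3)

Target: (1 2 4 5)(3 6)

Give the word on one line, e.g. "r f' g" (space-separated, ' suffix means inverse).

r' f' r f f

  after r': (1 5 6 3 2 4)
  after f': (1 4 2 3)
  after r: (1 2 6 5)(3 4)
  after f: (2 3 5)
  after f: (1 2 4 5)(3 6)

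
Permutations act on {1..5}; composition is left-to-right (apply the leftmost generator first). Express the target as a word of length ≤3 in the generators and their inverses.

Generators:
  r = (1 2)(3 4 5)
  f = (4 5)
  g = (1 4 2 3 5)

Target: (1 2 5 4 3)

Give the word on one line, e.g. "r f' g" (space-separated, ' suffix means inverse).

  after g: (1 4 2 3 5)
  after g: (1 2 5 4 3)

g g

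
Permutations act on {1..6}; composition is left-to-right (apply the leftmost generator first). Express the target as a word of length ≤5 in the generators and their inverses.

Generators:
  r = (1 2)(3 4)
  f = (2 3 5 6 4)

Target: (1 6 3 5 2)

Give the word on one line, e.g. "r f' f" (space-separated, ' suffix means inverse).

  after f: (2 3 5 6 4)
  after r: (1 2 4)(3 5 6)
  after f: (1 3 6 5 4)
  after r: (1 4 2)(3 6 5)
  after f': (1 6 3 5 2)

f r f r f'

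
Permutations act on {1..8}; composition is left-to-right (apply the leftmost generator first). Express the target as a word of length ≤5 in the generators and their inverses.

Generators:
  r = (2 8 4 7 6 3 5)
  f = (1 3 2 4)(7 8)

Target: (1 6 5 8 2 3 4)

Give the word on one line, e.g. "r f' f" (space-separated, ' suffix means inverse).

r f r' f f

  after r: (2 8 4 7 6 3 5)
  after f: (1 3 5 4 8)(2 7 6)
  after r': (1 6 5 8)(2 4)
  after f: (1 6 5 7 8 3 2)
  after f: (1 6 5 8 2 3 4)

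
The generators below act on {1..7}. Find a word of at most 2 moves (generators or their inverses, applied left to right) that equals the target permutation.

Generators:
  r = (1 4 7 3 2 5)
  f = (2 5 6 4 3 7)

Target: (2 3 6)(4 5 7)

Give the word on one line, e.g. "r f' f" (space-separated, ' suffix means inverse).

  after f': (2 7 3 4 6 5)
  after f': (2 3 6)(4 5 7)

f' f'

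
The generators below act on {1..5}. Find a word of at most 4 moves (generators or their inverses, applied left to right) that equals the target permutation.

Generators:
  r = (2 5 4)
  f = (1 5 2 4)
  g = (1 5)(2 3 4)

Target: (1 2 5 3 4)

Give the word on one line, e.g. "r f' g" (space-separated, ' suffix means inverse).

r' f r g

  after r': (2 4 5)
  after f: (1 5 4 2)
  after r: (1 4 5 2)
  after g: (1 2 5 3 4)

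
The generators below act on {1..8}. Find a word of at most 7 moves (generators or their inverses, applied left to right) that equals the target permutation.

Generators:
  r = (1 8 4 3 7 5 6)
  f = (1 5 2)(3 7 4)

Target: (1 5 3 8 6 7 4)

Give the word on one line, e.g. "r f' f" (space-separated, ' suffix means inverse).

  after r': (1 6 5 7 3 4 8)
  after r': (1 5 3 8 6 7 4)
  after f': (2 5 4)(3 8 6)
  after f': (1 2)(3 8 6 4 5 7)
  after f': (1 5 3 8 6 7 4)

r' r' f' f' f'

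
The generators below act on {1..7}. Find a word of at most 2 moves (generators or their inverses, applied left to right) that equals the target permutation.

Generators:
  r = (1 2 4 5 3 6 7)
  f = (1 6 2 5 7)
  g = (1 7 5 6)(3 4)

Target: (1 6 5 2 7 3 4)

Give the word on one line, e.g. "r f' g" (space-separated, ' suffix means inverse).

r' r'

  after r': (1 7 6 3 5 4 2)
  after r': (1 6 5 2 7 3 4)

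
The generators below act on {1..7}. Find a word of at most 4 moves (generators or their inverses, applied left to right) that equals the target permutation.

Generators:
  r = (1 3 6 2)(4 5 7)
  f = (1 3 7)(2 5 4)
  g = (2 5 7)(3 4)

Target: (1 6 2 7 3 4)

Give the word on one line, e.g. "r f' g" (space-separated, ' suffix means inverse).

  after f: (1 3 7)(2 5 4)
  after r: (1 6 2 7 3 4)

f r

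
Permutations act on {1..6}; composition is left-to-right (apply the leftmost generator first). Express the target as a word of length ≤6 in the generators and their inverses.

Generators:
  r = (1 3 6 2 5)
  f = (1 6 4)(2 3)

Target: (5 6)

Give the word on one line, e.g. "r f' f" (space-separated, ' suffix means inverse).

r' f f f r

  after r': (1 5 2 6 3)
  after f: (1 5 3 6 2 4)
  after f: (1 5 2)(3 4 6)
  after f: (1 5 3)(2 6)
  after r: (5 6)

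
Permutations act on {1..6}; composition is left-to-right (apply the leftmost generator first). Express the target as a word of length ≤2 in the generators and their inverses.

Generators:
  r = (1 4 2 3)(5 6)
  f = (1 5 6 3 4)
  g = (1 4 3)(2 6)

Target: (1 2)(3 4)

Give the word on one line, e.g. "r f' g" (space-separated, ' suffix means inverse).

  after r: (1 4 2 3)(5 6)
  after r: (1 2)(3 4)

r r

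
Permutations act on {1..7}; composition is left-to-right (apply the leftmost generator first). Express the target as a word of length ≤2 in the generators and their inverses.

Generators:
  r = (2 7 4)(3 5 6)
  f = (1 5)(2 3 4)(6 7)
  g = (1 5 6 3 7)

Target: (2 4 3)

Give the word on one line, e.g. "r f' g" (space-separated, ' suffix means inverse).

  after f: (1 5)(2 3 4)(6 7)
  after f: (2 4 3)

f f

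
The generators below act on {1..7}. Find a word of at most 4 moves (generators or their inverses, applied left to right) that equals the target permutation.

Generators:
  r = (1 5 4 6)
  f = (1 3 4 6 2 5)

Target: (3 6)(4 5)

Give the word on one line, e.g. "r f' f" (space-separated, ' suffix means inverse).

  after f: (1 3 4 6 2 5)
  after f: (1 4 2)(3 6 5)
  after r': (1 5 3 4 2 6)
  after f: (3 6)(4 5)

f f r' f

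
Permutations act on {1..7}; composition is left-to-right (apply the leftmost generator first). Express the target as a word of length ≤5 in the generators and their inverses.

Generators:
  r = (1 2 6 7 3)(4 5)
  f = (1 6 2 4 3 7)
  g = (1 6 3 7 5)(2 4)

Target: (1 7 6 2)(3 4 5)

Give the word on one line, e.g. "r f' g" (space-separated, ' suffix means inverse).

g f g r' g'

  after g: (1 6 3 7 5)(2 4)
  after f: (1 2 3)(5 6 7)
  after g: (1 4 2 7)(3 6 5)
  after r': (1 5 7 3 2 6 4)
  after g': (1 7 6 2)(3 4 5)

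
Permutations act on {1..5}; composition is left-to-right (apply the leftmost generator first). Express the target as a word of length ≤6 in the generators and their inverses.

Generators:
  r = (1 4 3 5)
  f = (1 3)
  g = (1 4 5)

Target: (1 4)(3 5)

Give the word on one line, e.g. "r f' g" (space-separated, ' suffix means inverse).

  after r: (1 4 3 5)
  after f': (1 4)(3 5)
  after f': (1 4 3 5)
  after f': (1 4)(3 5)

r f' f' f'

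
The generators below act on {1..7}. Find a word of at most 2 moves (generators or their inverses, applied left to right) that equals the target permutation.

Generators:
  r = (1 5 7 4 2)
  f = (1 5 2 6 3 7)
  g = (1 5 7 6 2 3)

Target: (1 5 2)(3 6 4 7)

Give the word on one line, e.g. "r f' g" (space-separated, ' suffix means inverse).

  after f': (1 7 3 6 2 5)
  after r': (1 5 2)(3 6 4 7)

f' r'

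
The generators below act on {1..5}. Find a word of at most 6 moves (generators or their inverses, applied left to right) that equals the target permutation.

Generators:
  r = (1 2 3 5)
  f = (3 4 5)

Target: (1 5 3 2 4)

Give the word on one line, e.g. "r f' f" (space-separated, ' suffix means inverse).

  after f': (3 5 4)
  after r: (1 2 3)(4 5)
  after r: (1 3 2 5 4)
  after f': (1 5 3 2 4)

f' r r f'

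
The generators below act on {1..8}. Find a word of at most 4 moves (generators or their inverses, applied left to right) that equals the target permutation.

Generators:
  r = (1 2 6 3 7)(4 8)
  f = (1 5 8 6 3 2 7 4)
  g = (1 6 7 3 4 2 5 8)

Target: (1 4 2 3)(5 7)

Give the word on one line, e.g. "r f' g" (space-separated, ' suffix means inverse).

  after r': (1 7 3 6 2)(4 8)
  after r': (1 3 2 7 6)
  after g': (1 7)(2 6 8 5)(3 4)
  after f: (1 4 2 3)(5 7)

r' r' g' f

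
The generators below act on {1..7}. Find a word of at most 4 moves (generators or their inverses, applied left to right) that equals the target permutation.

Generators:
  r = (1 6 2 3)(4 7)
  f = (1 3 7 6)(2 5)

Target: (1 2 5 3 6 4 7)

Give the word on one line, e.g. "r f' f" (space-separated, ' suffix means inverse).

  after f': (1 6 7 3)(2 5)
  after r: (1 2 5 3 6 4 7)

f' r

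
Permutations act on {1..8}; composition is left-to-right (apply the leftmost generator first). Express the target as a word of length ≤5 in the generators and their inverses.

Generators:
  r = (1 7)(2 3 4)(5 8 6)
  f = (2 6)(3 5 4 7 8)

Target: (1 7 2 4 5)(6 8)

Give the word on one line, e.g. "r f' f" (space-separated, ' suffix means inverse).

f f r'

  after f: (2 6)(3 5 4 7 8)
  after f: (3 4 8 5 7)
  after r': (1 7 2 4 5)(6 8)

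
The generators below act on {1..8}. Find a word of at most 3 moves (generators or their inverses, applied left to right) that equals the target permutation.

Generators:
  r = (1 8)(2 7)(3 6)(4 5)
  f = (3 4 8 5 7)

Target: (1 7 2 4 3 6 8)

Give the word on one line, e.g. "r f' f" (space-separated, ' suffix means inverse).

r f f

  after r: (1 8)(2 7)(3 6)(4 5)
  after f: (1 5 8)(2 3 6 4 7)
  after f: (1 7 2 4 3 6 8)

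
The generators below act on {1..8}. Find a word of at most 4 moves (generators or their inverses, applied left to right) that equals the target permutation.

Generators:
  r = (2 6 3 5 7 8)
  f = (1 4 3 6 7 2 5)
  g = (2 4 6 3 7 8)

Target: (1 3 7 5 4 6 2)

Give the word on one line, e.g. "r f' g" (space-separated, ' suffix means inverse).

  after f: (1 4 3 6 7 2 5)
  after f: (1 3 7 5 4 6 2)

f f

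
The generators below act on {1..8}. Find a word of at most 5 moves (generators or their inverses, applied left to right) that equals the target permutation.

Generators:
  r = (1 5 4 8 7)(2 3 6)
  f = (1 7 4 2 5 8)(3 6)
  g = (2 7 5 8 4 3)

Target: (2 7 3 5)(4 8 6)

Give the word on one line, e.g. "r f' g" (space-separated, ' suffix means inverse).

f f g' r f'

  after f: (1 7 4 2 5 8)(3 6)
  after f: (1 4 5)(2 8 7)
  after g': (1 8 2 5)(3 4 7)
  after r: (1 7 6 2 4)(3 8)
  after f': (2 7 3 5)(4 8 6)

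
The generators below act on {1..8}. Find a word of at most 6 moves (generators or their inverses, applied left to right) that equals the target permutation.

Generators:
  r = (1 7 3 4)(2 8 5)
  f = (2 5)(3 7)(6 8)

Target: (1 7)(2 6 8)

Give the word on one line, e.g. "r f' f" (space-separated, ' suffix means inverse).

  after f': (2 5)(3 7)(6 8)
  after r': (1 4 3)(2 8 6)
  after f: (1 4 7 3)(2 6 5)
  after r: (2 6)(3 7 4)(5 8)
  after r: (1 7)(2 6 8)

f' r' f r r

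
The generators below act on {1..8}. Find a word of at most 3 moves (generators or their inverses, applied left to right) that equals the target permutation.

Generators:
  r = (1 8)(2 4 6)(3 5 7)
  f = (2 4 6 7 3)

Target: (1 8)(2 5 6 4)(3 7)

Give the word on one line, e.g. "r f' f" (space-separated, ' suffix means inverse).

  after f': (2 3 7 6 4)
  after r: (1 8)(2 5 7)
  after f': (1 8)(2 5 6 4)(3 7)

f' r f'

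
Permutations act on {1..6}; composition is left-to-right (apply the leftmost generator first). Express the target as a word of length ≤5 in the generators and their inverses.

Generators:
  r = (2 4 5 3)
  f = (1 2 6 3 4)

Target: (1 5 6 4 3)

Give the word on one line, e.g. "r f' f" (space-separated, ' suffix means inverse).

  after r: (2 4 5 3)
  after f': (1 4 5 6 2 3)
  after r: (1 5 6 4 3)

r f' r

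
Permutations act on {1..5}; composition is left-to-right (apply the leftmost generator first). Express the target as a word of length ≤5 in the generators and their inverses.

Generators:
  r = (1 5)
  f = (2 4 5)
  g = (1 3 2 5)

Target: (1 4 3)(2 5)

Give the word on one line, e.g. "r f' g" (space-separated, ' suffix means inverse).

f' g' f'

  after f': (2 5 4)
  after g': (1 5 4 3)
  after f': (1 4 3)(2 5)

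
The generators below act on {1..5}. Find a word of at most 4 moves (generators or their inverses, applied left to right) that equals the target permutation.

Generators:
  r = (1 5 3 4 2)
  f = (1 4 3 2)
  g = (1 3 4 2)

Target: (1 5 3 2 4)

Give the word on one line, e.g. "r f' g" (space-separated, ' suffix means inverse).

g' r r f

  after g': (1 2 4 3)
  after r: (3 5)
  after r: (1 5 4 2)
  after f: (1 5 3 2 4)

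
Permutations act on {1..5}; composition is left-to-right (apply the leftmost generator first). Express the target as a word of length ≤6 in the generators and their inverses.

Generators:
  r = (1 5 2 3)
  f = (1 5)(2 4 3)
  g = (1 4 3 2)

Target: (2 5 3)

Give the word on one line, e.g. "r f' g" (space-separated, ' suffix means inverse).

r' g r' f

  after r': (1 3 2 5)
  after g: (1 2 5 4 3)
  after r': (1 5 4 2)
  after f: (2 5 3)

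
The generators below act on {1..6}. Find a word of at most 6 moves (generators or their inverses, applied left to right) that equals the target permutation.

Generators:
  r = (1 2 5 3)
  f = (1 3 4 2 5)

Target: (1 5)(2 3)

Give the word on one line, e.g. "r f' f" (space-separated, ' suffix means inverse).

  after r: (1 2 5 3)
  after f: (1 5 4 2)
  after f: (2 3 4 5)
  after r: (1 2)(3 4)
  after f: (1 5)(2 3)

r f f r f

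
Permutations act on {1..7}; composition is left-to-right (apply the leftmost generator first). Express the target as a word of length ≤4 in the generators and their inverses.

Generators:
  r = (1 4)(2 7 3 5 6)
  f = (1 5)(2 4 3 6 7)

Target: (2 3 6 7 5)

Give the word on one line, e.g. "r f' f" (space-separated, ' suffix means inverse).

  after r: (1 4)(2 7 3 5 6)
  after r: (2 3 6 7 5)

r r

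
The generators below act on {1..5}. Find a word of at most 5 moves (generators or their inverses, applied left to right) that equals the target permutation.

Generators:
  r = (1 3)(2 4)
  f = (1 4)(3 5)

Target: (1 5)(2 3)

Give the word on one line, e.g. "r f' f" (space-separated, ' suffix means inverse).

r f' r' f' f'

  after r: (1 3)(2 4)
  after f': (1 5 3 4 2)
  after r': (1 5)(2 3)
  after f': (1 3 2 5 4)
  after f': (1 5)(2 3)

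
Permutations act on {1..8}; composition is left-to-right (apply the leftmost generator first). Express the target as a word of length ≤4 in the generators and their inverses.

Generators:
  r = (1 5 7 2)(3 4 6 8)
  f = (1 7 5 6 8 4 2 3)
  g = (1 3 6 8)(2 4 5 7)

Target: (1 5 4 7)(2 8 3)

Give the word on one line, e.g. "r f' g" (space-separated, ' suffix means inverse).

  after f: (1 7 5 6 8 4 2 3)
  after r': (1 5 4 7)(2 8 3)

f r'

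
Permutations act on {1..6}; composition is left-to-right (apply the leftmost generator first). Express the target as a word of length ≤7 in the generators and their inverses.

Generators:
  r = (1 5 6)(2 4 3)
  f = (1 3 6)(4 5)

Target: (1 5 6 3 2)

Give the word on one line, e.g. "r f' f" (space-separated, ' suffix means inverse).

  after f': (1 6 3)(4 5)
  after r: (2 4 6)(3 5)
  after f': (1 6 2 5)(3 4)
  after r: (2 6 4)
  after r: (1 5 6 3 2)

f' r f' r r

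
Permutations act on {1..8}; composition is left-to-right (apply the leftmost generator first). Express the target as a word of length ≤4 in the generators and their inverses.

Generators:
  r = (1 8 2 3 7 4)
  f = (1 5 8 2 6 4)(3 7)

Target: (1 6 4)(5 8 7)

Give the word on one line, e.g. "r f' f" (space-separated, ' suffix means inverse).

r f f r'

  after r: (1 8 2 3 7 4)
  after f: (1 2 7)(4 5 8 6)
  after f: (1 6)(2 3 7 5)(4 8)
  after r': (1 6 4)(5 8 7)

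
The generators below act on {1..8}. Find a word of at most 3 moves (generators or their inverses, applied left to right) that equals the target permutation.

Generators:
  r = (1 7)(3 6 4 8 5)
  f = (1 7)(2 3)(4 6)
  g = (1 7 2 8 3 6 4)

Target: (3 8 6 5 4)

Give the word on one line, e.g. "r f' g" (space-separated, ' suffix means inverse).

  after r': (1 7)(3 5 8 4 6)
  after r': (3 8 6 5 4)

r' r'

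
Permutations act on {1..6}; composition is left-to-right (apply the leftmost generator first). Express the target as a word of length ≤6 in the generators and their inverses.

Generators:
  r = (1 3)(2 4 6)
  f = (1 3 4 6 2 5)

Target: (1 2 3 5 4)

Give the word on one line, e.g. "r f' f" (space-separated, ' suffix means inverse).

f' r r f'

  after f': (1 5 2 6 4 3)
  after r: (1 5 4)
  after r: (1 5 6 2 4 3)
  after f': (1 2 3 5 4)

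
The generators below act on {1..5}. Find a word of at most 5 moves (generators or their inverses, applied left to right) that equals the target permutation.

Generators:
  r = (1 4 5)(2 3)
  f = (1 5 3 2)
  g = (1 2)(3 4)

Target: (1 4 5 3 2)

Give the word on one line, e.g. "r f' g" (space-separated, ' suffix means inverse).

r' f g'

  after r': (1 5 4)(2 3)
  after f: (1 3)(4 5)
  after g': (1 4 5 3 2)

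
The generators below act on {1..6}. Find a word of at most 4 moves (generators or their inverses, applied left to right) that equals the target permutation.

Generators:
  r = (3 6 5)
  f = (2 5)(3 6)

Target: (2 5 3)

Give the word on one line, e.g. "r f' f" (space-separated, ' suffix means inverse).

r r f

  after r: (3 6 5)
  after r: (3 5 6)
  after f: (2 5 3)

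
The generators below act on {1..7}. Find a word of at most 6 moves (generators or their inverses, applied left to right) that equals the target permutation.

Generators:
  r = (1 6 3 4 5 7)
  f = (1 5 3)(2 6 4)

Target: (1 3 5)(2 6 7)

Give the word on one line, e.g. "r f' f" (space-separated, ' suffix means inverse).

r r f' r' r'

  after r: (1 6 3 4 5 7)
  after r: (1 3 5)(4 7 6)
  after f': (1 5 3)(2 4 7)
  after r': (1 4 5 6)(2 3 7)
  after r': (1 3 5)(2 6 7)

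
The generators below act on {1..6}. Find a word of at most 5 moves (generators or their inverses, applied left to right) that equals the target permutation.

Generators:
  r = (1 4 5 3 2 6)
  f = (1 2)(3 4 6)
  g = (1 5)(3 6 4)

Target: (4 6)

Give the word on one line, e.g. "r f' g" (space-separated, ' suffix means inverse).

r f' f' g r'

  after r: (1 4 5 3 2 6)
  after f': (1 3)(2 4 5 6)
  after f': (1 6)(2 3)(4 5)
  after g: (1 4)(2 6 5 3)
  after r': (4 6)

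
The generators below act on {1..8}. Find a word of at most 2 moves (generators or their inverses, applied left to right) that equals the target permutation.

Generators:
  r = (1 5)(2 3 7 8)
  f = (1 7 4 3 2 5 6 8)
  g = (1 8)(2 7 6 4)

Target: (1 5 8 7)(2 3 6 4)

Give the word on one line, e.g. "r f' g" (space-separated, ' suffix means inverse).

  after r: (1 5)(2 3 7 8)
  after g: (1 5 8 7)(2 3 6 4)

r g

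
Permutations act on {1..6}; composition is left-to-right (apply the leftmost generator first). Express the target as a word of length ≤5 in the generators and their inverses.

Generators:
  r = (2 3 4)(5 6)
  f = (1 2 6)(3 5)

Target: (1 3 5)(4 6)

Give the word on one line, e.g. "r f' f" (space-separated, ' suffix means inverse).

r' f r

  after r': (2 4 3)(5 6)
  after f: (1 2 4 5)(3 6)
  after r: (1 3 5)(4 6)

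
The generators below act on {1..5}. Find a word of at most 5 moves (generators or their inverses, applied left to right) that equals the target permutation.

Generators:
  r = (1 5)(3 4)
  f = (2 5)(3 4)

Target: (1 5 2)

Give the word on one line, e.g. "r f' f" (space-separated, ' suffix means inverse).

  after r': (1 5)(3 4)
  after f': (1 2 5)
  after r: (1 2)(3 4)
  after f: (1 5 2)

r' f' r f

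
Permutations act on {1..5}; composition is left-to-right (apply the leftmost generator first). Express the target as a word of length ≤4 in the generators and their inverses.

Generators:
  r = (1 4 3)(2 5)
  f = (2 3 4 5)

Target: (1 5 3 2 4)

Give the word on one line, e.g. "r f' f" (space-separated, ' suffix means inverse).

r r f f

  after r: (1 4 3)(2 5)
  after r: (1 3 4)
  after f: (1 4)(2 3 5)
  after f: (1 5 3 2 4)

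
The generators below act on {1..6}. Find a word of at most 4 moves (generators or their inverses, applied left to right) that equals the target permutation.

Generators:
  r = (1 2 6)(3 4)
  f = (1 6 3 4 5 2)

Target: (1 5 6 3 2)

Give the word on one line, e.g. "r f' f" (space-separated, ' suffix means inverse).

r' f r' f

  after r': (1 6 2)(3 4)
  after f: (1 3 5 2 6)
  after r': (1 4 3 5)
  after f: (1 5 6 3 2)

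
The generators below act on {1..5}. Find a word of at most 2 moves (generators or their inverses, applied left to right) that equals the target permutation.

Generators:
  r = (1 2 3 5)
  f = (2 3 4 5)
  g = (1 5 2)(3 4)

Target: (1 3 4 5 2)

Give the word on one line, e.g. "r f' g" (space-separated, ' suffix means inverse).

g' r

  after g': (1 2 5)(3 4)
  after r: (1 3 4 5 2)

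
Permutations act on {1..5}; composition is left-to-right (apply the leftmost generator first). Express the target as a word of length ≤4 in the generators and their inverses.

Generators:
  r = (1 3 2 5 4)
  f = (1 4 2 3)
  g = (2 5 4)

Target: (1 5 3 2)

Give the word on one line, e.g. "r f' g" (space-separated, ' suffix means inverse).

  after g: (2 5 4)
  after r: (1 3 2 4 5)
  after f': (1 2)(3 4 5)
  after g: (1 5 3 2)

g r f' g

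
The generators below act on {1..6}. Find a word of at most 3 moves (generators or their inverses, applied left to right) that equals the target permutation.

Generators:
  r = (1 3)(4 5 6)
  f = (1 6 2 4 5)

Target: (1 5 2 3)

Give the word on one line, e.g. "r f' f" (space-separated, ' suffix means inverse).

  after f': (1 5 4 2 6)
  after f': (1 4 6 5 2)
  after r: (1 5 2 3)

f' f' r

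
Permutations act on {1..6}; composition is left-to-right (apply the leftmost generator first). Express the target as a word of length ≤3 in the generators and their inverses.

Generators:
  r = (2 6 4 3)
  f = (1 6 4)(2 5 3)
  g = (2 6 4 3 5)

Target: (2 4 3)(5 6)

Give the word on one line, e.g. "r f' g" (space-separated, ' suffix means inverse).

  after g': (2 5 3 4 6)
  after g': (2 3 6 5 4)
  after r': (2 4 3)(5 6)

g' g' r'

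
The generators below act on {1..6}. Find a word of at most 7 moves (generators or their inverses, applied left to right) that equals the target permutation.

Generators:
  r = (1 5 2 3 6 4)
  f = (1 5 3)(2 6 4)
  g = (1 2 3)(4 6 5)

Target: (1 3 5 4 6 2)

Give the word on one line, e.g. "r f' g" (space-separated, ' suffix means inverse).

  after r': (1 4 6 3 2 5)
  after r': (1 6 2)(3 5 4)
  after g': (1 4 2 3 6)
  after f': (1 6 3 2 5)
  after r': (1 3 5 4 6 2)

r' r' g' f' r'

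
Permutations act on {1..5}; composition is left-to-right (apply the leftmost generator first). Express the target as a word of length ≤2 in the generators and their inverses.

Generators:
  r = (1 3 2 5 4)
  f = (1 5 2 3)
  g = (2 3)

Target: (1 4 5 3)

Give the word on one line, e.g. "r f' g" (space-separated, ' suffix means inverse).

r' g'

  after r': (1 4 5 2 3)
  after g': (1 4 5 3)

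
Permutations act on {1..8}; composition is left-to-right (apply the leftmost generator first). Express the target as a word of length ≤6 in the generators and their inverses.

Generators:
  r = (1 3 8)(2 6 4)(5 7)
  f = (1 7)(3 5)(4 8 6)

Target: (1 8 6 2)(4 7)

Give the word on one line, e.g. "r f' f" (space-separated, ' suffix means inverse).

  after f: (1 7)(3 5)(4 8 6)
  after r': (1 5)(2 4 3 7 8)
  after f: (1 3)(2 8)(4 5 7 6)
  after r: (1 8 6 2)(4 7)

f r' f r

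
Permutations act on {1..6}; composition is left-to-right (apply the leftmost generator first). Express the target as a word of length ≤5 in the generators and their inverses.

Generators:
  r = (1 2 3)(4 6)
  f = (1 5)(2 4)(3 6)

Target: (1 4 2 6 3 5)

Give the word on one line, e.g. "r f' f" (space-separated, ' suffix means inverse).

  after r': (1 3 2)(4 6)
  after f': (1 6 2 5)(3 4)
  after f': (1 3 2)(4 6)
  after r': (1 2 3)
  after f': (1 4 2 6 3 5)

r' f' f' r' f'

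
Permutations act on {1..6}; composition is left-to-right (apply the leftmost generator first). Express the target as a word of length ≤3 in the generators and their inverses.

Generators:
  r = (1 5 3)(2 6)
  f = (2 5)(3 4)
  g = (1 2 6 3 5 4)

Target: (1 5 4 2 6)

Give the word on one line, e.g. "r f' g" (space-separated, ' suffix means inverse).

  after f: (2 5)(3 4)
  after g': (1 4 6 2 3 5)
  after g': (1 5 4 2 6)

f g' g'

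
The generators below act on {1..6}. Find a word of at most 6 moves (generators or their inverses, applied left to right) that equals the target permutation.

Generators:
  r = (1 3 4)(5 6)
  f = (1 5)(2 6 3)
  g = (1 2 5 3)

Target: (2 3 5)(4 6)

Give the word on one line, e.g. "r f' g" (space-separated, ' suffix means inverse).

g f' r' g' r'

  after g: (1 2 5 3)
  after f': (1 3 5 6 2)
  after r': (2 4 3 6)
  after g': (1 3 6)(2 4 5)
  after r': (2 3 5)(4 6)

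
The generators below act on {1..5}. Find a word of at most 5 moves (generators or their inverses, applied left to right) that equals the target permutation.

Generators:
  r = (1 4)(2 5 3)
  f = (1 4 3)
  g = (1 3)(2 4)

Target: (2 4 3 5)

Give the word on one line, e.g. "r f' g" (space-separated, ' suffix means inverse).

  after g': (1 3)(2 4)
  after f': (1 4 2)
  after r': (2 4 3 5)

g' f' r'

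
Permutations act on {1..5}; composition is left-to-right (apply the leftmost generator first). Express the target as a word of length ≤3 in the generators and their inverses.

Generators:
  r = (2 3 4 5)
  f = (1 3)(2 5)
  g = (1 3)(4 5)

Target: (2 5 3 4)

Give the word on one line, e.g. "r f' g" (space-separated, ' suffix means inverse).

  after f': (1 3)(2 5)
  after g: (2 4 5)
  after r: (2 5 3 4)

f' g r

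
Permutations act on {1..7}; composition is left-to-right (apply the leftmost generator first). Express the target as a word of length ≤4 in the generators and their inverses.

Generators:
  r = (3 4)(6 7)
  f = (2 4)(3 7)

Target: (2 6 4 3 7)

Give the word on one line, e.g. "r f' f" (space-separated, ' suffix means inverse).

f r' f' r

  after f: (2 4)(3 7)
  after r': (2 3 6 7 4)
  after f': (2 7)(3 6)
  after r: (2 6 4 3 7)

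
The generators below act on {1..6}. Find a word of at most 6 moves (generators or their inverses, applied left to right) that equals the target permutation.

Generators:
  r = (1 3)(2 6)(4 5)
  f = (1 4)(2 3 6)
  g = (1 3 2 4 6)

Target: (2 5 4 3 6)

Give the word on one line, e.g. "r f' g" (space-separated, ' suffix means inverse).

  after g': (1 6 4 2 3)
  after f: (1 2 6)(3 4)
  after g': (1 3 2 4)
  after r: (2 5 4 3 6)

g' f g' r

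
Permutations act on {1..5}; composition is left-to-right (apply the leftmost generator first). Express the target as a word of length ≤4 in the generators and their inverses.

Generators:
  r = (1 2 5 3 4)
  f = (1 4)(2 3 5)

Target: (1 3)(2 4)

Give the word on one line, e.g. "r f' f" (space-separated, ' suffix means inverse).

  after r': (1 4 3 5 2)
  after f': (2 4)
  after f': (1 4 5 3 2)
  after r': (1 3)(2 4)

r' f' f' r'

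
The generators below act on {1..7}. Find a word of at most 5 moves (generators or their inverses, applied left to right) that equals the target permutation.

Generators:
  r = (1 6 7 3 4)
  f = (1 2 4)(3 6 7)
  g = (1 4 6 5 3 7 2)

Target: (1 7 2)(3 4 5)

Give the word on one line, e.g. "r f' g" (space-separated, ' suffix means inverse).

g g f

  after g: (1 4 6 5 3 7 2)
  after g: (1 6 3 2 4 5 7)
  after f: (1 7 2)(3 4 5)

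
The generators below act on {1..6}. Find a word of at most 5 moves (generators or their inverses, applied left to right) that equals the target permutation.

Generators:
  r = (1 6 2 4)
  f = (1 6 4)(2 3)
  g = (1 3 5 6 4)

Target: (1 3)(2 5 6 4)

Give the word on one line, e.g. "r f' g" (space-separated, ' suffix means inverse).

f' r g

  after f': (1 4 6)(2 3)
  after r: (2 3 4)
  after g: (1 3)(2 5 6 4)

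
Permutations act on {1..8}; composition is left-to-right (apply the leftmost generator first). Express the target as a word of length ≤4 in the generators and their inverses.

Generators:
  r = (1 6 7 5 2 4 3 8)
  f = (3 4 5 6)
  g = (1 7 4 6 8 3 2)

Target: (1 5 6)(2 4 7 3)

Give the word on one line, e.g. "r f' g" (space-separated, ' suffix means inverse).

  after f': (3 6 5 4)
  after r': (1 8 3)(2 5)(6 7)
  after g': (1 6)(2 5 3)(4 7)
  after f': (1 5 6)(2 4 7 3)

f' r' g' f'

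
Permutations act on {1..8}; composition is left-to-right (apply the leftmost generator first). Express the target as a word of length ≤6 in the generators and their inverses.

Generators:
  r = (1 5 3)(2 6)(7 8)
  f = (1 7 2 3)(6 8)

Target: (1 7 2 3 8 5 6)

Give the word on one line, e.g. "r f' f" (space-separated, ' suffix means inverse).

  after f: (1 7 2 3)(6 8)
  after r': (1 8 2 5)(6 7)
  after f': (1 6)(2 5 3)(7 8)
  after f': (1 8)(2 5)(3 7 6)
  after r: (1 7 2 3 8 5 6)

f r' f' f' r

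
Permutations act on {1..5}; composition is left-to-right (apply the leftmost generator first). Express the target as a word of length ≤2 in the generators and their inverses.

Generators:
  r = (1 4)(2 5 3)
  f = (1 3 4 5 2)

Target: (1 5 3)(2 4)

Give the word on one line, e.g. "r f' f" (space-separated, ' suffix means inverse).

  after f: (1 3 4 5 2)
  after r': (1 5 3)(2 4)

f r'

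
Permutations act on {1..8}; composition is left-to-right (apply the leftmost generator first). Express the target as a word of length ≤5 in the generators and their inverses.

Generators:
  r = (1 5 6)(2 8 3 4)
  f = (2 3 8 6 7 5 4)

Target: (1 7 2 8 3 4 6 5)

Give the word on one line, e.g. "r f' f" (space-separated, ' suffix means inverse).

f' f' r f'

  after f': (2 4 5 7 6 8 3)
  after f': (2 5 6 3 4 7 8)
  after r: (1 5)(2 6 4 7 3)
  after f': (1 7 2 8 3 4 6 5)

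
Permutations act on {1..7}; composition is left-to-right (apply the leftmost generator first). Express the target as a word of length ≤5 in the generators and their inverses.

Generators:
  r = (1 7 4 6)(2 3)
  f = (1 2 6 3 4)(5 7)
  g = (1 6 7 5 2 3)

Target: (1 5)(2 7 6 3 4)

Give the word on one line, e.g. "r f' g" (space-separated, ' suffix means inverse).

  after r: (1 7 4 6)(2 3)
  after f: (1 5 7)(2 4 3 6)
  after r': (1 5)(2 7 6 3 4)

r f r'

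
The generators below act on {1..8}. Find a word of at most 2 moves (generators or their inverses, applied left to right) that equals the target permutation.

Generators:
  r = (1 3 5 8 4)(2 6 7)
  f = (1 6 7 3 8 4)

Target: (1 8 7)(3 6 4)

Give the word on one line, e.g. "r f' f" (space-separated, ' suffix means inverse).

  after f': (1 4 8 3 7 6)
  after f': (1 8 7)(3 6 4)

f' f'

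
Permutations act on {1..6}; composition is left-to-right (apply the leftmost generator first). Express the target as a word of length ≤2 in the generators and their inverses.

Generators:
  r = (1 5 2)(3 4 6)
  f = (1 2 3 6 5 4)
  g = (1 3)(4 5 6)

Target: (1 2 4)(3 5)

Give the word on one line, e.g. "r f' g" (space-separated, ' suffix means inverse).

  after r': (1 2 5)(3 6 4)
  after g': (1 2 4)(3 5)

r' g'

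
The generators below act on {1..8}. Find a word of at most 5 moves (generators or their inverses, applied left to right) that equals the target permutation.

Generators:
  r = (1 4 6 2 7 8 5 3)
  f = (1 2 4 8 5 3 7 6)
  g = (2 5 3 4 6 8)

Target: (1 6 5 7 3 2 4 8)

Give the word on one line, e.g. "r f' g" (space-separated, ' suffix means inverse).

f' r' g

  after f': (1 6 7 3 5 8 4 2)
  after r': (1 4 6 2 3 8)(5 7)
  after g: (1 6 5 7 3 2 4 8)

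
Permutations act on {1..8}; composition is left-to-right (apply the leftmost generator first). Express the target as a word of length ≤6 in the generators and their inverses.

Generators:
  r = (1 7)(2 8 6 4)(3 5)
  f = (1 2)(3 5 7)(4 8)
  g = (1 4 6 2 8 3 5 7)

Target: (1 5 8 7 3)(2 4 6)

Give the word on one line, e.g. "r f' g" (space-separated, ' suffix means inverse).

  after g': (1 7 5 3 8 2 6 4)
  after f': (1 5 7 3 4 2 6 8)
  after f': (1 3 8 2 6 4)
  after f': (1 7 5 3 4 2 6 8)
  after g': (1 5 8 7 3)(2 4 6)

g' f' f' f' g'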